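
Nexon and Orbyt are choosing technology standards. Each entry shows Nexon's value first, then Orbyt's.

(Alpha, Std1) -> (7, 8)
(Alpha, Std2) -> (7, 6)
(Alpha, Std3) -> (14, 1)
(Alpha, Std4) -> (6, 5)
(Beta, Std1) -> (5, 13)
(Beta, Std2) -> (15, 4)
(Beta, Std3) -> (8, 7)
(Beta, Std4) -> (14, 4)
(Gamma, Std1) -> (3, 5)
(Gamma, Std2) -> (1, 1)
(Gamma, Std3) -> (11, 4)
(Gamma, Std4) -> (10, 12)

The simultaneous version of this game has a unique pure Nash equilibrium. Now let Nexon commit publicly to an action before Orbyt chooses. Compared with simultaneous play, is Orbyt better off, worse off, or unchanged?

Orbyt best-responds to each possible Nexon move:
- Alpha: Orbyt compares 8, 6, 1, 5 and picks Std1; Nexon would get 7.
- Beta: Orbyt compares 13, 4, 7, 4 and picks Std1; Nexon would get 5.
- Gamma: Orbyt compares 5, 1, 4, 12 and picks Std4; Nexon would get 10.
Maximizing over 7, 5, 10, Nexon chooses Gamma. Subgame-perfect outcome: (Gamma, Std4) with payoffs (10, 12).
Now find the simultaneous Nash equilibrium.
Nexon's best replies: Std1→Alpha; Std2→Beta; Std3→Alpha; Std4→Beta.
Orbyt's best replies: Alpha→Std1; Beta→Std1; Gamma→Std4.
The unique mutual best reply is (Alpha, Std1), giving (7, 8).
Orbyt earns 12 sequentially versus 8 at the Nash outcome: better off.

better off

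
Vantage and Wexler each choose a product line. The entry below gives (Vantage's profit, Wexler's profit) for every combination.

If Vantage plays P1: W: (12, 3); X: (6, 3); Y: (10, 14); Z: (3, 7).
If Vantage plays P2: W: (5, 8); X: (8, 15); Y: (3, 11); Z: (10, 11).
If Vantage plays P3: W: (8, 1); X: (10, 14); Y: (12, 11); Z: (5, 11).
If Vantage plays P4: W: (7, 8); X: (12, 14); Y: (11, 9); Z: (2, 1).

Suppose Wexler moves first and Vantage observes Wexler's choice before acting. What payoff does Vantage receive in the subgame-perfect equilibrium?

12

Solve by backward induction (Wexler leads).
- W: Vantage compares 12, 5, 8, 7 and picks P1; Wexler would get 3.
- X: Vantage compares 6, 8, 10, 12 and picks P4; Wexler would get 14.
- Y: Vantage compares 10, 3, 12, 11 and picks P3; Wexler would get 11.
- Z: Vantage compares 3, 10, 5, 2 and picks P2; Wexler would get 11.
Maximizing over 3, 14, 11, 11, Wexler chooses X. Subgame-perfect outcome: (P4, X) with payoffs (12, 14).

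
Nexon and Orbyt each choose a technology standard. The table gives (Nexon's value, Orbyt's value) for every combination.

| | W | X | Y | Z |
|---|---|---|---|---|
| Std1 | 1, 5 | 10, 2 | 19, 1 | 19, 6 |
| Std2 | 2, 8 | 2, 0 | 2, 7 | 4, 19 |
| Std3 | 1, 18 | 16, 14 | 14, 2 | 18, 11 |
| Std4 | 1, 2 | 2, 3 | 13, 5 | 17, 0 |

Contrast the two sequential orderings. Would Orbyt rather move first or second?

If Nexon leads: Orbyt's best replies are Std1→Z, Std2→Z, Std3→W, Std4→Y; Nexon's induced payoffs 19, 4, 1, 13; outcome (Std1, Z), payoffs (19, 6).
If Orbyt leads: Nexon's best replies are W→Std2, X→Std3, Y→Std1, Z→Std1; Orbyt's induced payoffs 8, 14, 1, 6; outcome (Std3, X), payoffs (16, 14).
Orbyt gets 14 moving first and 6 moving second, so Orbyt prefers to move first.

first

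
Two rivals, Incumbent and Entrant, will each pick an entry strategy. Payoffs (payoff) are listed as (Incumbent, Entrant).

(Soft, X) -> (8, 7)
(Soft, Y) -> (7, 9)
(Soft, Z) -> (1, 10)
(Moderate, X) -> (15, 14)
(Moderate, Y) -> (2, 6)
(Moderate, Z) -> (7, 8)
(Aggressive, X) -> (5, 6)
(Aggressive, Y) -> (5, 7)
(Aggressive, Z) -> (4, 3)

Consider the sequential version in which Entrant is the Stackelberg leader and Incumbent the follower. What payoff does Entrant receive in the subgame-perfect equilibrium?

14

Solve by backward induction (Entrant leads).
- X → Incumbent plays Moderate (best of 8, 15, 5); Entrant gets 14.
- Y → Incumbent plays Soft (best of 7, 2, 5); Entrant gets 9.
- Z → Incumbent plays Moderate (best of 1, 7, 4); Entrant gets 8.
Among 14, 9, 8, the best is 14 at X. Subgame-perfect outcome: (Moderate, X) with payoffs (15, 14).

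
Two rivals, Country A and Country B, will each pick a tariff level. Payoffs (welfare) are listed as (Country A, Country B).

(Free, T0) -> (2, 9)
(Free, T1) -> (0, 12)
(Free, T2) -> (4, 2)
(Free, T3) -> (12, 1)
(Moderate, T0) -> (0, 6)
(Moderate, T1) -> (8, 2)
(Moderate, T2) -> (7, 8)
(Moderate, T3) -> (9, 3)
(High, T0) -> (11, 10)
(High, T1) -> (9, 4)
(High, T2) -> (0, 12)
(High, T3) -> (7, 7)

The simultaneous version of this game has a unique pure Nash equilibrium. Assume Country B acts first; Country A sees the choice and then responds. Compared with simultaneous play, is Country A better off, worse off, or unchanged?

Solve by backward induction (Country B leads).
- T0: Country A compares 2, 0, 11 and picks High; Country B would get 10.
- T1: Country A compares 0, 8, 9 and picks High; Country B would get 4.
- T2: Country A compares 4, 7, 0 and picks Moderate; Country B would get 8.
- T3: Country A compares 12, 9, 7 and picks Free; Country B would get 1.
Among 10, 4, 8, 1, the best is 10 at T0. Subgame-perfect outcome: (High, T0) with payoffs (11, 10).
Now find the simultaneous Nash equilibrium.
Country A's best replies: T0→High; T1→High; T2→Moderate; T3→Free.
Country B's best replies: Free→T1; Moderate→T2; High→T2.
The unique mutual best reply is (Moderate, T2), giving (7, 8).
Country A earns 11 sequentially versus 7 at the Nash outcome: better off.

better off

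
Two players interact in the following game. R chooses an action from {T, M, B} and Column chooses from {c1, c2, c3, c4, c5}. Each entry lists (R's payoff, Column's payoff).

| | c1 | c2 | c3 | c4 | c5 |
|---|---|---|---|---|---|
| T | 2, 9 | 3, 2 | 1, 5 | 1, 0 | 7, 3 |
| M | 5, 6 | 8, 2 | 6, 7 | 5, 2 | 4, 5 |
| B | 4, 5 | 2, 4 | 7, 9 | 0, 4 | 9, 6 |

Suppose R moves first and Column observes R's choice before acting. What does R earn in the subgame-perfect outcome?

7

Backward induction with R moving first.
- T: Column compares 9, 2, 5, 0, 3 and picks c1; R would get 2.
- M: Column compares 6, 2, 7, 2, 5 and picks c3; R would get 6.
- B: Column compares 5, 4, 9, 4, 6 and picks c3; R would get 7.
R's induced payoffs are 2, 6, 7, so R commits to B. Subgame-perfect outcome: (B, c3) with payoffs (7, 9).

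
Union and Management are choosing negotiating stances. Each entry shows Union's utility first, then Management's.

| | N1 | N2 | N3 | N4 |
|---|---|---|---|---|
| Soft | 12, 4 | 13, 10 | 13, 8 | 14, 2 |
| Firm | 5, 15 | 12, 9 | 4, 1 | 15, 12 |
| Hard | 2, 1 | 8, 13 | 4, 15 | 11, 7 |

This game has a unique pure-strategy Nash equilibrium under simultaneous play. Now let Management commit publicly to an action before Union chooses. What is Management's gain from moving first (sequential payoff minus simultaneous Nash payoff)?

2

Union best-responds to each possible Management move:
- N1: Union compares 12, 5, 2 and picks Soft; Management would get 4.
- N2: Union compares 13, 12, 8 and picks Soft; Management would get 10.
- N3: Union compares 13, 4, 4 and picks Soft; Management would get 8.
- N4: Union compares 14, 15, 11 and picks Firm; Management would get 12.
Maximizing over 4, 10, 8, 12, Management chooses N4. Subgame-perfect outcome: (Firm, N4) with payoffs (15, 12).
For the simultaneous game, intersect best replies.
Union's best replies: N1→Soft; N2→Soft; N3→Soft; N4→Firm.
Management's best replies: Soft→N2; Firm→N1; Hard→N3.
Only (Soft, N2) has each player best-responding; Nash payoffs (13, 10).
Management's commitment gain: 12 − 10 = 2.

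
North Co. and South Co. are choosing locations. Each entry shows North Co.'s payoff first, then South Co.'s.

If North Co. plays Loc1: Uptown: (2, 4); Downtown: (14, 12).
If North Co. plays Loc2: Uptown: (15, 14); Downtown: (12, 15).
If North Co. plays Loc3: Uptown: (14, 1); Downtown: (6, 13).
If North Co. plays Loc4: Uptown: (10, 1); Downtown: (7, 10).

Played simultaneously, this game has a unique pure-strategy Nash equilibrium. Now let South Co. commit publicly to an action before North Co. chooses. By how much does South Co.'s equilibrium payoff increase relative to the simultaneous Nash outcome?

Backward induction with South Co. moving first.
- Uptown: North Co. compares 2, 15, 14, 10 and picks Loc2; South Co. would get 14.
- Downtown: North Co. compares 14, 12, 6, 7 and picks Loc1; South Co. would get 12.
South Co.'s induced payoffs are 14, 12, so South Co. commits to Uptown. Subgame-perfect outcome: (Loc2, Uptown) with payoffs (15, 14).
Now find the simultaneous Nash equilibrium.
North Co.'s best replies: Uptown→Loc2; Downtown→Loc1.
South Co.'s best replies: Loc1→Downtown; Loc2→Downtown; Loc3→Downtown; Loc4→Downtown.
The unique mutual best reply is (Loc1, Downtown), giving (14, 12).
South Co.'s commitment gain: 14 − 12 = 2.

2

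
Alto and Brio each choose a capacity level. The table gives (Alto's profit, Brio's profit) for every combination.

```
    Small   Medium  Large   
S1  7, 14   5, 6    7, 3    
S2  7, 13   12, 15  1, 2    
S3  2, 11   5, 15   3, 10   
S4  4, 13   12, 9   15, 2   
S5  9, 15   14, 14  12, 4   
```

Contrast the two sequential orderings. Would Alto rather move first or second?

first

If Alto leads: Brio's best replies are S1→Small, S2→Medium, S3→Medium, S4→Small, S5→Small; Alto's induced payoffs 7, 12, 5, 4, 9; outcome (S2, Medium), payoffs (12, 15).
If Brio leads: Alto's best replies are Small→S5, Medium→S5, Large→S4; Brio's induced payoffs 15, 14, 2; outcome (S5, Small), payoffs (9, 15).
Alto gets 12 moving first and 9 moving second, so Alto prefers to move first.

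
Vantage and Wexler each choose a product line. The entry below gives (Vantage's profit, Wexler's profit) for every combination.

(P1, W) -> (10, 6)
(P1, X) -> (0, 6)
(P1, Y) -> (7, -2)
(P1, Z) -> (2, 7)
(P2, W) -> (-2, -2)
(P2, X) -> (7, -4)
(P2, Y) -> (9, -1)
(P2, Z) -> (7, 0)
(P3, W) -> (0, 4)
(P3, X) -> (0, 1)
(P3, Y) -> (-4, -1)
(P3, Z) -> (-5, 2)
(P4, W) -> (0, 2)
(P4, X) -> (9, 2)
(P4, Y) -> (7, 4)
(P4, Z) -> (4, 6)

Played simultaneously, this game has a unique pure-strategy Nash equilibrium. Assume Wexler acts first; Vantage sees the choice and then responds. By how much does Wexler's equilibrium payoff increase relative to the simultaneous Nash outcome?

Solve by backward induction (Wexler leads).
- W: BR = P1, leader payoff 6.
- X: BR = P4, leader payoff 2.
- Y: BR = P2, leader payoff -1.
- Z: BR = P2, leader payoff 0.
Among 6, 2, -1, 0, the best is 6 at W. Subgame-perfect outcome: (P1, W) with payoffs (10, 6).
For the simultaneous game, intersect best replies.
Vantage's best replies: W→P1; X→P4; Y→P2; Z→P2.
Wexler's best replies: P1→Z; P2→Z; P3→W; P4→Z.
Only (P2, Z) has each player best-responding; Nash payoffs (7, 0).
Wexler's commitment gain: 6 − 0 = 6.

6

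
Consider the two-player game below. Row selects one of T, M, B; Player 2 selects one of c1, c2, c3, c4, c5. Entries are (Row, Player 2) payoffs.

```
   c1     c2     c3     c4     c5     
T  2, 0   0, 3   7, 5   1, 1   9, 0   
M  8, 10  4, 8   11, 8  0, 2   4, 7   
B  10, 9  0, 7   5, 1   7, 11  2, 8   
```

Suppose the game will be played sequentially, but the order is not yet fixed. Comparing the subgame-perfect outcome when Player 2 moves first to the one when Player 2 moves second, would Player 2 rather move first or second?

first

If Row leads: Player 2's best replies are T→c3, M→c1, B→c4; Row's induced payoffs 7, 8, 7; outcome (M, c1), payoffs (8, 10).
If Player 2 leads: Row's best replies are c1→B, c2→M, c3→M, c4→B, c5→T; Player 2's induced payoffs 9, 8, 8, 11, 0; outcome (B, c4), payoffs (7, 11).
Player 2 gets 11 moving first and 10 moving second, so Player 2 prefers to move first.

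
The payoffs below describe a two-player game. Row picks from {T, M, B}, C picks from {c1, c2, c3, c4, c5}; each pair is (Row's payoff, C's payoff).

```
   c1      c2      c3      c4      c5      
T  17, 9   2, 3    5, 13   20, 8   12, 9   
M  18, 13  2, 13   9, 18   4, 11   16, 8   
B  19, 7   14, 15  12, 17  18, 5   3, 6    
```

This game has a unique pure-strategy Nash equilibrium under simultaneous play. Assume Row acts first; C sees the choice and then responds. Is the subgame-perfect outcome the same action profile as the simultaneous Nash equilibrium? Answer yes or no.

Backward induction with Row moving first.
- T: C compares 9, 3, 13, 8, 9 and picks c3; Row would get 5.
- M: C compares 13, 13, 18, 11, 8 and picks c3; Row would get 9.
- B: C compares 7, 15, 17, 5, 6 and picks c3; Row would get 12.
Maximizing over 5, 9, 12, Row chooses B. Subgame-perfect outcome: (B, c3) with payoffs (12, 17).
Under simultaneous play:
Row's best replies: c1→B; c2→B; c3→B; c4→T; c5→M.
C's best replies: T→c3; M→c3; B→c3.
Only (B, c3) has each player best-responding; Nash payoffs (12, 17).
Sequential outcome (B, c3) coincides with the Nash profile (B, c3).

yes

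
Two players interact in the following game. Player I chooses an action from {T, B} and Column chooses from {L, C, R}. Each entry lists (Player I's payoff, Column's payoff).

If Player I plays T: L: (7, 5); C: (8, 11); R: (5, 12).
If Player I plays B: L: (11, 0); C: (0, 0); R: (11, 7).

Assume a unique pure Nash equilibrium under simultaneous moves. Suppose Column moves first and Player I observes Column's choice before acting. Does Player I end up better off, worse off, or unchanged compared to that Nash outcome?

worse off

Backward induction with Column moving first.
- L: BR = B, leader payoff 0.
- C: BR = T, leader payoff 11.
- R: BR = B, leader payoff 7.
Among 0, 11, 7, the best is 11 at C. Subgame-perfect outcome: (T, C) with payoffs (8, 11).
Under simultaneous play:
Player I's best replies: L→B; C→T; R→B.
Column's best replies: T→R; B→R.
The unique mutual best reply is (B, R), giving (11, 7).
Player I earns 8 sequentially versus 11 at the Nash outcome: worse off.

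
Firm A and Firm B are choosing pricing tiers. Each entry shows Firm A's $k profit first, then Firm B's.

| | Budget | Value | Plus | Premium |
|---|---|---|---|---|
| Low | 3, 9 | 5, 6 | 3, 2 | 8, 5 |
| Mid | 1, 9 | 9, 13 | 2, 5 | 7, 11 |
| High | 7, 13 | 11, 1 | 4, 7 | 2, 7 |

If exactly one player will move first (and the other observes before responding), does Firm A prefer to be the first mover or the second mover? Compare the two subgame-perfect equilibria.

If Firm A leads: Firm B's best replies are Low→Budget, Mid→Value, High→Budget; Firm A's induced payoffs 3, 9, 7; outcome (Mid, Value), payoffs (9, 13).
If Firm B leads: Firm A's best replies are Budget→High, Value→High, Plus→High, Premium→Low; Firm B's induced payoffs 13, 1, 7, 5; outcome (High, Budget), payoffs (7, 13).
Firm A gets 9 moving first and 7 moving second, so Firm A prefers to move first.

first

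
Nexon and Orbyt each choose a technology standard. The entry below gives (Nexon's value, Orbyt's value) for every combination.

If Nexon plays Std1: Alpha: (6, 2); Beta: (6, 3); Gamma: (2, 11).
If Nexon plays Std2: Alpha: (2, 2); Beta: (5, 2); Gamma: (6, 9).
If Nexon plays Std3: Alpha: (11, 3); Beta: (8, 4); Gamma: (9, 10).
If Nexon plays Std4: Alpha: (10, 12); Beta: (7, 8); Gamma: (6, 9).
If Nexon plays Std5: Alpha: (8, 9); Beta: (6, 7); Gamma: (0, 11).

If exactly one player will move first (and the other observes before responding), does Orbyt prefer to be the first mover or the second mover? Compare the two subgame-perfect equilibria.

second

If Nexon leads: Orbyt's best replies are Std1→Gamma, Std2→Gamma, Std3→Gamma, Std4→Alpha, Std5→Gamma; Nexon's induced payoffs 2, 6, 9, 10, 0; outcome (Std4, Alpha), payoffs (10, 12).
If Orbyt leads: Nexon's best replies are Alpha→Std3, Beta→Std3, Gamma→Std3; Orbyt's induced payoffs 3, 4, 10; outcome (Std3, Gamma), payoffs (9, 10).
Orbyt gets 10 moving first and 12 moving second, so Orbyt prefers to move second.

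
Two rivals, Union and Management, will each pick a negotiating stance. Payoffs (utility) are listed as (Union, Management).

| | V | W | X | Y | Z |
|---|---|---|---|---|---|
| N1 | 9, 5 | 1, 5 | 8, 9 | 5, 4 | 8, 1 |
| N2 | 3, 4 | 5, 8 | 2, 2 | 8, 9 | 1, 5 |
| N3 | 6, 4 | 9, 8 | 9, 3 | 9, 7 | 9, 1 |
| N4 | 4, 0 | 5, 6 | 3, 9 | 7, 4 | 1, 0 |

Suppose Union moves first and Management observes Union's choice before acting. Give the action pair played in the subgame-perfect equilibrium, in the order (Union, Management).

Solve by backward induction (Union leads).
- N1: BR = X, leader payoff 8.
- N2: BR = Y, leader payoff 8.
- N3: BR = W, leader payoff 9.
- N4: BR = X, leader payoff 3.
Among 8, 8, 9, 3, the best is 9 at N3. Subgame-perfect outcome: (N3, W) with payoffs (9, 8).

(N3, W)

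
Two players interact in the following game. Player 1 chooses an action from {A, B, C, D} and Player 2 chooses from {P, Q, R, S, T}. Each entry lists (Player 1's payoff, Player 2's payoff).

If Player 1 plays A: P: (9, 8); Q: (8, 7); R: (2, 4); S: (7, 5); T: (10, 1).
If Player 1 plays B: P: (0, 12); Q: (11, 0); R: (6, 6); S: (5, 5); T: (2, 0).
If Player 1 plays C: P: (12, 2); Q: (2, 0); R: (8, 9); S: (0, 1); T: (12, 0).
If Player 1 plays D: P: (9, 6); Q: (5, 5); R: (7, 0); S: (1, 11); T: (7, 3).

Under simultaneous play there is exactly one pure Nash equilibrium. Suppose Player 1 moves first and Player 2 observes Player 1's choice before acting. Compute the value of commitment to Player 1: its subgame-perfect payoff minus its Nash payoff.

1

Backward induction with Player 1 moving first.
- A → Player 2 plays P (best of 8, 7, 4, 5, 1); Player 1 gets 9.
- B → Player 2 plays P (best of 12, 0, 6, 5, 0); Player 1 gets 0.
- C → Player 2 plays R (best of 2, 0, 9, 1, 0); Player 1 gets 8.
- D → Player 2 plays S (best of 6, 5, 0, 11, 3); Player 1 gets 1.
Maximizing over 9, 0, 8, 1, Player 1 chooses A. Subgame-perfect outcome: (A, P) with payoffs (9, 8).
For the simultaneous game, intersect best replies.
Player 1's best replies: P→C; Q→B; R→C; S→A; T→C.
Player 2's best replies: A→P; B→P; C→R; D→S.
The unique mutual best reply is (C, R), giving (8, 9).
Player 1's commitment gain: 9 − 8 = 1.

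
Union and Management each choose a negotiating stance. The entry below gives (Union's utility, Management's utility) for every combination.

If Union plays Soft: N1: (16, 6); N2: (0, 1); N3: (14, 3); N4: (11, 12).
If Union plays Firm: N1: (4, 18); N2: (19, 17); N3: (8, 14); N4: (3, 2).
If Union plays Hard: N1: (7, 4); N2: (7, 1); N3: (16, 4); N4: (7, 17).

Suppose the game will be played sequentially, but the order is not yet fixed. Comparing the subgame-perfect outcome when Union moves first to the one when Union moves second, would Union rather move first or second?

If Union leads: Management's best replies are Soft→N4, Firm→N1, Hard→N4; Union's induced payoffs 11, 4, 7; outcome (Soft, N4), payoffs (11, 12).
If Management leads: Union's best replies are N1→Soft, N2→Firm, N3→Hard, N4→Soft; Management's induced payoffs 6, 17, 4, 12; outcome (Firm, N2), payoffs (19, 17).
Union gets 11 moving first and 19 moving second, so Union prefers to move second.

second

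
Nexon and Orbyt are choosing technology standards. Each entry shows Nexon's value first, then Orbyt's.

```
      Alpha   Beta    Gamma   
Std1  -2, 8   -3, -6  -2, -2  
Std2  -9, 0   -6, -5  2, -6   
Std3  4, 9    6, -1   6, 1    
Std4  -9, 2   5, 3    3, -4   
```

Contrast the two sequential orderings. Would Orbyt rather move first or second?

If Nexon leads: Orbyt's best replies are Std1→Alpha, Std2→Alpha, Std3→Alpha, Std4→Beta; Nexon's induced payoffs -2, -9, 4, 5; outcome (Std4, Beta), payoffs (5, 3).
If Orbyt leads: Nexon's best replies are Alpha→Std3, Beta→Std3, Gamma→Std3; Orbyt's induced payoffs 9, -1, 1; outcome (Std3, Alpha), payoffs (4, 9).
Orbyt gets 9 moving first and 3 moving second, so Orbyt prefers to move first.

first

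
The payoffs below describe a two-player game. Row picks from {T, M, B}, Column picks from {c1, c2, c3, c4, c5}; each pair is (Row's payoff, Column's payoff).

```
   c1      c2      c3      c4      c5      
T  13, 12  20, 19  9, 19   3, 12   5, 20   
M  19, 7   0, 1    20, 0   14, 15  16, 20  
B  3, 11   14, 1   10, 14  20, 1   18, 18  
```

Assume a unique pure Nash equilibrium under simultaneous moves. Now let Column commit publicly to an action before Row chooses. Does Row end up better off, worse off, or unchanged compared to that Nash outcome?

better off

Row best-responds to each possible Column move:
- c1: Row compares 13, 19, 3 and picks M; Column would get 7.
- c2: Row compares 20, 0, 14 and picks T; Column would get 19.
- c3: Row compares 9, 20, 10 and picks M; Column would get 0.
- c4: Row compares 3, 14, 20 and picks B; Column would get 1.
- c5: Row compares 5, 16, 18 and picks B; Column would get 18.
Among 7, 19, 0, 1, 18, the best is 19 at c2. Subgame-perfect outcome: (T, c2) with payoffs (20, 19).
Under simultaneous play:
Row's best replies: c1→M; c2→T; c3→M; c4→B; c5→B.
Column's best replies: T→c5; M→c5; B→c5.
The unique mutual best reply is (B, c5), giving (18, 18).
Row earns 20 sequentially versus 18 at the Nash outcome: better off.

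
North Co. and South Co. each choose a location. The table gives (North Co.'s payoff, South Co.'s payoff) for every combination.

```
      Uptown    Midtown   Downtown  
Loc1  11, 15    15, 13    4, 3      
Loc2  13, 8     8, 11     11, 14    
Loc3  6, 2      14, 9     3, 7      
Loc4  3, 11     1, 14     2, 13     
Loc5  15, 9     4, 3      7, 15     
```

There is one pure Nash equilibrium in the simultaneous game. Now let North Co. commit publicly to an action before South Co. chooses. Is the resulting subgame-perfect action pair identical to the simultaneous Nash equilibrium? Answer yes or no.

no

Backward induction with North Co. moving first.
- Loc1 → South Co. plays Uptown (best of 15, 13, 3); North Co. gets 11.
- Loc2 → South Co. plays Downtown (best of 8, 11, 14); North Co. gets 11.
- Loc3 → South Co. plays Midtown (best of 2, 9, 7); North Co. gets 14.
- Loc4 → South Co. plays Midtown (best of 11, 14, 13); North Co. gets 1.
- Loc5 → South Co. plays Downtown (best of 9, 3, 15); North Co. gets 7.
Among 11, 11, 14, 1, 7, the best is 14 at Loc3. Subgame-perfect outcome: (Loc3, Midtown) with payoffs (14, 9).
Now find the simultaneous Nash equilibrium.
North Co.'s best replies: Uptown→Loc5; Midtown→Loc1; Downtown→Loc2.
South Co.'s best replies: Loc1→Uptown; Loc2→Downtown; Loc3→Midtown; Loc4→Midtown; Loc5→Downtown.
Only (Loc2, Downtown) has each player best-responding; Nash payoffs (11, 14).
Sequential outcome (Loc3, Midtown) differs from the Nash profile (Loc2, Downtown).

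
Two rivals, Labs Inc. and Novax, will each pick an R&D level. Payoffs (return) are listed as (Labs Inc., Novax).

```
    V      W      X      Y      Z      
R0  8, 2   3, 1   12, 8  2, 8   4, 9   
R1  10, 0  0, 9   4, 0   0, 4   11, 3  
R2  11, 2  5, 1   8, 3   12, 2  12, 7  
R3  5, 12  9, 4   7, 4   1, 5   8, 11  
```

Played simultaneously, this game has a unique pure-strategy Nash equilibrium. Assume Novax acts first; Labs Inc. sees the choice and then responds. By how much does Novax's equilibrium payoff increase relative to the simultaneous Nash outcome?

1

Labs Inc. best-responds to each possible Novax move:
- V: BR = R2, leader payoff 2.
- W: BR = R3, leader payoff 4.
- X: BR = R0, leader payoff 8.
- Y: BR = R2, leader payoff 2.
- Z: BR = R2, leader payoff 7.
Maximizing over 2, 4, 8, 2, 7, Novax chooses X. Subgame-perfect outcome: (R0, X) with payoffs (12, 8).
Now find the simultaneous Nash equilibrium.
Labs Inc.'s best replies: V→R2; W→R3; X→R0; Y→R2; Z→R2.
Novax's best replies: R0→Z; R1→W; R2→Z; R3→V.
The unique mutual best reply is (R2, Z), giving (12, 7).
Novax's commitment gain: 8 − 7 = 1.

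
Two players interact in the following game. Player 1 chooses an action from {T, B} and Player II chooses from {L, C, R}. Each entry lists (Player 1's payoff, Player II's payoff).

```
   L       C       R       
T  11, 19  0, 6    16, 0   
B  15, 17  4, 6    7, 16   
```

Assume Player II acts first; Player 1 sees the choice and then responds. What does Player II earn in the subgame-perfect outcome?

17

Work backward from Player 1's decision.
- L: BR = B, leader payoff 17.
- C: BR = B, leader payoff 6.
- R: BR = T, leader payoff 0.
Maximizing over 17, 6, 0, Player II chooses L. Subgame-perfect outcome: (B, L) with payoffs (15, 17).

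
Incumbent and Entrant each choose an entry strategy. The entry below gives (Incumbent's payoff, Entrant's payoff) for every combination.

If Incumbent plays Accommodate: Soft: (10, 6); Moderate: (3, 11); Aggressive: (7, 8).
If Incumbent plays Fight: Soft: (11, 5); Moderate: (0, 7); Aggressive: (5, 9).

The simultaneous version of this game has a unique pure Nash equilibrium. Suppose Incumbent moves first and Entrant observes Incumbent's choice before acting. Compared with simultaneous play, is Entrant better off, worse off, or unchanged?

Solve by backward induction (Incumbent leads).
- Accommodate: Entrant compares 6, 11, 8 and picks Moderate; Incumbent would get 3.
- Fight: Entrant compares 5, 7, 9 and picks Aggressive; Incumbent would get 5.
Among 3, 5, the best is 5 at Fight. Subgame-perfect outcome: (Fight, Aggressive) with payoffs (5, 9).
For the simultaneous game, intersect best replies.
Incumbent's best replies: Soft→Fight; Moderate→Accommodate; Aggressive→Accommodate.
Entrant's best replies: Accommodate→Moderate; Fight→Aggressive.
Only (Accommodate, Moderate) has each player best-responding; Nash payoffs (3, 11).
Entrant earns 9 sequentially versus 11 at the Nash outcome: worse off.

worse off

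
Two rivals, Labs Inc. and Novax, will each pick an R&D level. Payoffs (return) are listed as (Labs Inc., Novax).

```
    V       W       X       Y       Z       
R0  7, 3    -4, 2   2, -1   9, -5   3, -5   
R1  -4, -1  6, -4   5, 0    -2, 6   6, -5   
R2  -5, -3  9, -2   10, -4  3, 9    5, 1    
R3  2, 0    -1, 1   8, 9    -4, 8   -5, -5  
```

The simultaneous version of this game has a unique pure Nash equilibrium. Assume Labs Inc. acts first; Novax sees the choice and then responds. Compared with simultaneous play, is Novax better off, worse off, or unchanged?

Novax best-responds to each possible Labs Inc. move:
- R0: BR = V, leader payoff 7.
- R1: BR = Y, leader payoff -2.
- R2: BR = Y, leader payoff 3.
- R3: BR = X, leader payoff 8.
Maximizing over 7, -2, 3, 8, Labs Inc. chooses R3. Subgame-perfect outcome: (R3, X) with payoffs (8, 9).
Now find the simultaneous Nash equilibrium.
Labs Inc.'s best replies: V→R0; W→R2; X→R2; Y→R0; Z→R1.
Novax's best replies: R0→V; R1→Y; R2→Y; R3→X.
Only (R0, V) has each player best-responding; Nash payoffs (7, 3).
Novax earns 9 sequentially versus 3 at the Nash outcome: better off.

better off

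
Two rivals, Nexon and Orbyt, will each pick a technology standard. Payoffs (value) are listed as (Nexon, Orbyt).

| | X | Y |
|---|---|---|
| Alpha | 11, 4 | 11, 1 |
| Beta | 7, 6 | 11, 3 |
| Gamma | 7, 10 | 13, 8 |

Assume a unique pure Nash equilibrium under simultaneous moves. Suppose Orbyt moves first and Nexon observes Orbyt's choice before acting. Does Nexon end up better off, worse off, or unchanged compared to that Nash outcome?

better off

Solve by backward induction (Orbyt leads).
- X → Nexon plays Alpha (best of 11, 7, 7); Orbyt gets 4.
- Y → Nexon plays Gamma (best of 11, 11, 13); Orbyt gets 8.
Among 4, 8, the best is 8 at Y. Subgame-perfect outcome: (Gamma, Y) with payoffs (13, 8).
Now find the simultaneous Nash equilibrium.
Nexon's best replies: X→Alpha; Y→Gamma.
Orbyt's best replies: Alpha→X; Beta→X; Gamma→X.
Only (Alpha, X) has each player best-responding; Nash payoffs (11, 4).
Nexon earns 13 sequentially versus 11 at the Nash outcome: better off.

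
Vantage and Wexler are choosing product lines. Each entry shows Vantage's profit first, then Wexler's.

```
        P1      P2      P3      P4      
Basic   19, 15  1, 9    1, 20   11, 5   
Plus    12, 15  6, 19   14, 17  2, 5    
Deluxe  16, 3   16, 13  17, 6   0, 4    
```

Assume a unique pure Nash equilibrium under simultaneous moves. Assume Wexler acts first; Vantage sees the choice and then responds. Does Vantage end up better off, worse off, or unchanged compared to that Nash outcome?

better off

Backward induction with Wexler moving first.
- P1 → Vantage plays Basic (best of 19, 12, 16); Wexler gets 15.
- P2 → Vantage plays Deluxe (best of 1, 6, 16); Wexler gets 13.
- P3 → Vantage plays Deluxe (best of 1, 14, 17); Wexler gets 6.
- P4 → Vantage plays Basic (best of 11, 2, 0); Wexler gets 5.
Among 15, 13, 6, 5, the best is 15 at P1. Subgame-perfect outcome: (Basic, P1) with payoffs (19, 15).
For the simultaneous game, intersect best replies.
Vantage's best replies: P1→Basic; P2→Deluxe; P3→Deluxe; P4→Basic.
Wexler's best replies: Basic→P3; Plus→P2; Deluxe→P2.
Only (Deluxe, P2) has each player best-responding; Nash payoffs (16, 13).
Vantage earns 19 sequentially versus 16 at the Nash outcome: better off.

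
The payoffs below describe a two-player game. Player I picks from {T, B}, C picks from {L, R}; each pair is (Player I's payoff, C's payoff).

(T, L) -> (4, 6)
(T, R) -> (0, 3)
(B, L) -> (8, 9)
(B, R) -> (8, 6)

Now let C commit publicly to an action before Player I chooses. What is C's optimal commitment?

L

Work backward from Player I's decision.
- L: BR = B, leader payoff 9.
- R: BR = B, leader payoff 6.
C's induced payoffs are 9, 6, so C commits to L. Subgame-perfect outcome: (B, L) with payoffs (8, 9).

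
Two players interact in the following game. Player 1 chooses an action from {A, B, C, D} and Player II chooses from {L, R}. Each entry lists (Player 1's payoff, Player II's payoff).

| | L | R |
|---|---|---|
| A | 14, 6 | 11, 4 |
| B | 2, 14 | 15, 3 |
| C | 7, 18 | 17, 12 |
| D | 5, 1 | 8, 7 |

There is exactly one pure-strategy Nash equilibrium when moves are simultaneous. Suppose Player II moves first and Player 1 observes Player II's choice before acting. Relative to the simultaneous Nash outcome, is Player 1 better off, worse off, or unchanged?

better off

Backward induction with Player II moving first.
- L: Player 1 compares 14, 2, 7, 5 and picks A; Player II would get 6.
- R: Player 1 compares 11, 15, 17, 8 and picks C; Player II would get 12.
Player II's induced payoffs are 6, 12, so Player II commits to R. Subgame-perfect outcome: (C, R) with payoffs (17, 12).
For the simultaneous game, intersect best replies.
Player 1's best replies: L→A; R→C.
Player II's best replies: A→L; B→L; C→L; D→R.
Only (A, L) has each player best-responding; Nash payoffs (14, 6).
Player 1 earns 17 sequentially versus 14 at the Nash outcome: better off.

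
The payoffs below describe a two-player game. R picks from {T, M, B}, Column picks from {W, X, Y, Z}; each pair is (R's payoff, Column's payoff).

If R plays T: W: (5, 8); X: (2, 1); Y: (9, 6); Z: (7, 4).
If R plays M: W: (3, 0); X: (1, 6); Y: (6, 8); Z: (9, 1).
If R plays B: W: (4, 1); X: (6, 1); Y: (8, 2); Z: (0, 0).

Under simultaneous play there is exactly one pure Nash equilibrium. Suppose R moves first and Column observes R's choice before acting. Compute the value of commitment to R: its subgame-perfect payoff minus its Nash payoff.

3

Work backward from Column's decision.
- T: Column compares 8, 1, 6, 4 and picks W; R would get 5.
- M: Column compares 0, 6, 8, 1 and picks Y; R would get 6.
- B: Column compares 1, 1, 2, 0 and picks Y; R would get 8.
R's induced payoffs are 5, 6, 8, so R commits to B. Subgame-perfect outcome: (B, Y) with payoffs (8, 2).
For the simultaneous game, intersect best replies.
R's best replies: W→T; X→B; Y→T; Z→M.
Column's best replies: T→W; M→Y; B→Y.
Only (T, W) has each player best-responding; Nash payoffs (5, 8).
R's commitment gain: 8 − 5 = 3.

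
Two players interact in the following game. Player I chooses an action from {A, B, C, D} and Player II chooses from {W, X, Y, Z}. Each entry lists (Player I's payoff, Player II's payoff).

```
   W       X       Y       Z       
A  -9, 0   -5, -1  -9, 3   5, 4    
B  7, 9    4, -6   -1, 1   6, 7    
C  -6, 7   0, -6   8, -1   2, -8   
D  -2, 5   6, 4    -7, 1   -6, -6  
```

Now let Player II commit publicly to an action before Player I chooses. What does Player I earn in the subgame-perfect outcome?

7

Solve by backward induction (Player II leads).
- W: BR = B, leader payoff 9.
- X: BR = D, leader payoff 4.
- Y: BR = C, leader payoff -1.
- Z: BR = B, leader payoff 7.
Among 9, 4, -1, 7, the best is 9 at W. Subgame-perfect outcome: (B, W) with payoffs (7, 9).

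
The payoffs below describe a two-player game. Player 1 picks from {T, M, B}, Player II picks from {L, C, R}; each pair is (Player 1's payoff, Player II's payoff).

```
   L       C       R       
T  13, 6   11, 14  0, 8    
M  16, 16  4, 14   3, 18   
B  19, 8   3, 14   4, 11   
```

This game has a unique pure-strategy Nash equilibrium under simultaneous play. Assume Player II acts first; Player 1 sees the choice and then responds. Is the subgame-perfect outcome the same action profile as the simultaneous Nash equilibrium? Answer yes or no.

Backward induction with Player II moving first.
- L → Player 1 plays B (best of 13, 16, 19); Player II gets 8.
- C → Player 1 plays T (best of 11, 4, 3); Player II gets 14.
- R → Player 1 plays B (best of 0, 3, 4); Player II gets 11.
Maximizing over 8, 14, 11, Player II chooses C. Subgame-perfect outcome: (T, C) with payoffs (11, 14).
Under simultaneous play:
Player 1's best replies: L→B; C→T; R→B.
Player II's best replies: T→C; M→R; B→C.
The unique mutual best reply is (T, C), giving (11, 14).
Sequential outcome (T, C) coincides with the Nash profile (T, C).

yes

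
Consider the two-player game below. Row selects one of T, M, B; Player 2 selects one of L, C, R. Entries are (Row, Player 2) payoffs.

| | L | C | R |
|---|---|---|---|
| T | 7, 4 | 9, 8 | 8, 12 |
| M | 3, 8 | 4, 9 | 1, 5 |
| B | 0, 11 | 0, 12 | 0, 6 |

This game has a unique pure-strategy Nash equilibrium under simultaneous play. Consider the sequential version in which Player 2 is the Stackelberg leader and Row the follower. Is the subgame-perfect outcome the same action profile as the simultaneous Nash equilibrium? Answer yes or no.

yes

Solve by backward induction (Player 2 leads).
- L → Row plays T (best of 7, 3, 0); Player 2 gets 4.
- C → Row plays T (best of 9, 4, 0); Player 2 gets 8.
- R → Row plays T (best of 8, 1, 0); Player 2 gets 12.
Maximizing over 4, 8, 12, Player 2 chooses R. Subgame-perfect outcome: (T, R) with payoffs (8, 12).
For the simultaneous game, intersect best replies.
Row's best replies: L→T; C→T; R→T.
Player 2's best replies: T→R; M→C; B→C.
Only (T, R) has each player best-responding; Nash payoffs (8, 12).
Sequential outcome (T, R) coincides with the Nash profile (T, R).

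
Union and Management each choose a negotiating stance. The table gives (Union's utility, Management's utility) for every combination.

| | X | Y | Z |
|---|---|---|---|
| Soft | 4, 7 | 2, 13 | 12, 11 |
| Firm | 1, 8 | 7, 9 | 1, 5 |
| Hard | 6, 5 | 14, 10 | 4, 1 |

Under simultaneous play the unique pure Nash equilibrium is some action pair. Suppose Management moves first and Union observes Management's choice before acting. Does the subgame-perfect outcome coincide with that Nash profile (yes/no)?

no

Solve by backward induction (Management leads).
- X → Union plays Hard (best of 4, 1, 6); Management gets 5.
- Y → Union plays Hard (best of 2, 7, 14); Management gets 10.
- Z → Union plays Soft (best of 12, 1, 4); Management gets 11.
Maximizing over 5, 10, 11, Management chooses Z. Subgame-perfect outcome: (Soft, Z) with payoffs (12, 11).
For the simultaneous game, intersect best replies.
Union's best replies: X→Hard; Y→Hard; Z→Soft.
Management's best replies: Soft→Y; Firm→Y; Hard→Y.
The unique mutual best reply is (Hard, Y), giving (14, 10).
Sequential outcome (Soft, Z) differs from the Nash profile (Hard, Y).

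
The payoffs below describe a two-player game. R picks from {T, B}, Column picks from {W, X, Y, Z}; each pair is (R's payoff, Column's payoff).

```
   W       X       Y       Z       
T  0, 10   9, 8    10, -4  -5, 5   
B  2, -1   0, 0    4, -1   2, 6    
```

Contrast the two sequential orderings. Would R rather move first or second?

If R leads: Column's best replies are T→W, B→Z; R's induced payoffs 0, 2; outcome (B, Z), payoffs (2, 6).
If Column leads: R's best replies are W→B, X→T, Y→T, Z→B; Column's induced payoffs -1, 8, -4, 6; outcome (T, X), payoffs (9, 8).
R gets 2 moving first and 9 moving second, so R prefers to move second.

second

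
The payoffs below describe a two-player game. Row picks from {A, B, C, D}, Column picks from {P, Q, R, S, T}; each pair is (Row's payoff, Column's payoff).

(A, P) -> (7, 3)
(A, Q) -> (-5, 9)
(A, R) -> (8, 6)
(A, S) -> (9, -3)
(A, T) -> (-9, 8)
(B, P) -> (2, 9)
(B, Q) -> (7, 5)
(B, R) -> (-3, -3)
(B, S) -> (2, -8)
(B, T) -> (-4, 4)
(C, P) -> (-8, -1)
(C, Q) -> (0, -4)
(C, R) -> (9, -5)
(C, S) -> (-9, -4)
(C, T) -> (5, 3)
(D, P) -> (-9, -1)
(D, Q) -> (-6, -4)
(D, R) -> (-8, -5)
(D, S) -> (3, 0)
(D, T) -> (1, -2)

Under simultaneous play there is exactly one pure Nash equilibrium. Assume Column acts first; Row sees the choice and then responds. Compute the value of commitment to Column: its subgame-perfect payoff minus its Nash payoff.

2

Row best-responds to each possible Column move:
- P: BR = A, leader payoff 3.
- Q: BR = B, leader payoff 5.
- R: BR = C, leader payoff -5.
- S: BR = A, leader payoff -3.
- T: BR = C, leader payoff 3.
Column's induced payoffs are 3, 5, -5, -3, 3, so Column commits to Q. Subgame-perfect outcome: (B, Q) with payoffs (7, 5).
Now find the simultaneous Nash equilibrium.
Row's best replies: P→A; Q→B; R→C; S→A; T→C.
Column's best replies: A→Q; B→P; C→T; D→S.
The unique mutual best reply is (C, T), giving (5, 3).
Column's commitment gain: 5 − 3 = 2.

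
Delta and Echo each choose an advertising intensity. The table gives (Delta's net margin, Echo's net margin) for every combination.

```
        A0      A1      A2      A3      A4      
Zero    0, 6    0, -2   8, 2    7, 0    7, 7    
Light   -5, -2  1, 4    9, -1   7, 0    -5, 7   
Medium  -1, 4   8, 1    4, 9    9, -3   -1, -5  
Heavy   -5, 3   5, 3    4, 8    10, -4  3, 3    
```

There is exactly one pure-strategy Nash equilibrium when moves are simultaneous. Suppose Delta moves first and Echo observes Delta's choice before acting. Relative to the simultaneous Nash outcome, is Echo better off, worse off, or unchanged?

Backward induction with Delta moving first.
- Zero → Echo plays A4 (best of 6, -2, 2, 0, 7); Delta gets 7.
- Light → Echo plays A4 (best of -2, 4, -1, 0, 7); Delta gets -5.
- Medium → Echo plays A2 (best of 4, 1, 9, -3, -5); Delta gets 4.
- Heavy → Echo plays A2 (best of 3, 3, 8, -4, 3); Delta gets 4.
Delta's induced payoffs are 7, -5, 4, 4, so Delta commits to Zero. Subgame-perfect outcome: (Zero, A4) with payoffs (7, 7).
Now find the simultaneous Nash equilibrium.
Delta's best replies: A0→Zero; A1→Medium; A2→Light; A3→Heavy; A4→Zero.
Echo's best replies: Zero→A4; Light→A4; Medium→A2; Heavy→A2.
The unique mutual best reply is (Zero, A4), giving (7, 7).
Echo earns 7 sequentially versus 7 at the Nash outcome: unchanged.

unchanged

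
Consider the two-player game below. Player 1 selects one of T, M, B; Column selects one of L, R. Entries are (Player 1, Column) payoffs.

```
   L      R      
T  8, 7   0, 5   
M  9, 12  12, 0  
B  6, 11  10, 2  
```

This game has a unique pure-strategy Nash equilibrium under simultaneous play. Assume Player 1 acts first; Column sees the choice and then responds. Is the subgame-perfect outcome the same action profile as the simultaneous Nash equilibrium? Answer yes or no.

Column best-responds to each possible Player 1 move:
- T → Column plays L (best of 7, 5); Player 1 gets 8.
- M → Column plays L (best of 12, 0); Player 1 gets 9.
- B → Column plays L (best of 11, 2); Player 1 gets 6.
Player 1's induced payoffs are 8, 9, 6, so Player 1 commits to M. Subgame-perfect outcome: (M, L) with payoffs (9, 12).
For the simultaneous game, intersect best replies.
Player 1's best replies: L→M; R→M.
Column's best replies: T→L; M→L; B→L.
The unique mutual best reply is (M, L), giving (9, 12).
Sequential outcome (M, L) coincides with the Nash profile (M, L).

yes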